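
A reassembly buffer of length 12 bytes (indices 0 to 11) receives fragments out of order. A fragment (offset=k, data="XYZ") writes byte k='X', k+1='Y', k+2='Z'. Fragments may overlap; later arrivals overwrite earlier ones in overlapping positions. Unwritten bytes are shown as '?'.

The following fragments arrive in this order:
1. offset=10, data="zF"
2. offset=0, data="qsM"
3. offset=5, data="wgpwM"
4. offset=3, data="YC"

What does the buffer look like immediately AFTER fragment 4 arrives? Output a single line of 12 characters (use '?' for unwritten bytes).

Answer: qsMYCwgpwMzF

Derivation:
Fragment 1: offset=10 data="zF" -> buffer=??????????zF
Fragment 2: offset=0 data="qsM" -> buffer=qsM???????zF
Fragment 3: offset=5 data="wgpwM" -> buffer=qsM??wgpwMzF
Fragment 4: offset=3 data="YC" -> buffer=qsMYCwgpwMzF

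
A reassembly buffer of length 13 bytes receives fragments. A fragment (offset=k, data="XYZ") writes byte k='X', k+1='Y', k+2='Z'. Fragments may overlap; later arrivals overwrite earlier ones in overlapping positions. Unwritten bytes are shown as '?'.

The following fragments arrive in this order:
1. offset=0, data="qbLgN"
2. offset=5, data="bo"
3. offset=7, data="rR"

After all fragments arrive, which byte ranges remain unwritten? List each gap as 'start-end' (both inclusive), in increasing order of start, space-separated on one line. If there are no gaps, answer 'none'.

Answer: 9-12

Derivation:
Fragment 1: offset=0 len=5
Fragment 2: offset=5 len=2
Fragment 3: offset=7 len=2
Gaps: 9-12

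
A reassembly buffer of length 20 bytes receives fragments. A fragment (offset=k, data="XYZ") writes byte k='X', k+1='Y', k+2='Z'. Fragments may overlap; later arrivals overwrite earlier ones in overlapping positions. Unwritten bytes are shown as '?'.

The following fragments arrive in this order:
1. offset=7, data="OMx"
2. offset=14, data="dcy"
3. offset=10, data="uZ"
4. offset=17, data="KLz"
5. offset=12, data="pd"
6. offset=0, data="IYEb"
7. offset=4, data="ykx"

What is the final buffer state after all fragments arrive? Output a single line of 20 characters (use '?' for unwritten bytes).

Fragment 1: offset=7 data="OMx" -> buffer=???????OMx??????????
Fragment 2: offset=14 data="dcy" -> buffer=???????OMx????dcy???
Fragment 3: offset=10 data="uZ" -> buffer=???????OMxuZ??dcy???
Fragment 4: offset=17 data="KLz" -> buffer=???????OMxuZ??dcyKLz
Fragment 5: offset=12 data="pd" -> buffer=???????OMxuZpddcyKLz
Fragment 6: offset=0 data="IYEb" -> buffer=IYEb???OMxuZpddcyKLz
Fragment 7: offset=4 data="ykx" -> buffer=IYEbykxOMxuZpddcyKLz

Answer: IYEbykxOMxuZpddcyKLz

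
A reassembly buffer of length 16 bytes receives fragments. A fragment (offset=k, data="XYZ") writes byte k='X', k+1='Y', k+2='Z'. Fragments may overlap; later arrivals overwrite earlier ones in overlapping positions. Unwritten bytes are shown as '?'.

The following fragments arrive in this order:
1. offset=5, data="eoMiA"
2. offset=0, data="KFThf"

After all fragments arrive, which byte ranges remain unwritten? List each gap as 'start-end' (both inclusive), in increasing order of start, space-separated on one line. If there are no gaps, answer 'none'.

Answer: 10-15

Derivation:
Fragment 1: offset=5 len=5
Fragment 2: offset=0 len=5
Gaps: 10-15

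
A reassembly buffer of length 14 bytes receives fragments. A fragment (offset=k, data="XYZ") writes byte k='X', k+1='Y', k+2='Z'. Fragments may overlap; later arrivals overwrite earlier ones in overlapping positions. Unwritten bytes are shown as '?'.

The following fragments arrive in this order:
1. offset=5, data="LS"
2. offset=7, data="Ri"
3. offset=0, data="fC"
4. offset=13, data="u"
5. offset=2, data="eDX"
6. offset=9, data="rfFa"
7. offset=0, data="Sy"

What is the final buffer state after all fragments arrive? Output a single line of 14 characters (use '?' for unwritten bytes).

Answer: SyeDXLSRirfFau

Derivation:
Fragment 1: offset=5 data="LS" -> buffer=?????LS???????
Fragment 2: offset=7 data="Ri" -> buffer=?????LSRi?????
Fragment 3: offset=0 data="fC" -> buffer=fC???LSRi?????
Fragment 4: offset=13 data="u" -> buffer=fC???LSRi????u
Fragment 5: offset=2 data="eDX" -> buffer=fCeDXLSRi????u
Fragment 6: offset=9 data="rfFa" -> buffer=fCeDXLSRirfFau
Fragment 7: offset=0 data="Sy" -> buffer=SyeDXLSRirfFau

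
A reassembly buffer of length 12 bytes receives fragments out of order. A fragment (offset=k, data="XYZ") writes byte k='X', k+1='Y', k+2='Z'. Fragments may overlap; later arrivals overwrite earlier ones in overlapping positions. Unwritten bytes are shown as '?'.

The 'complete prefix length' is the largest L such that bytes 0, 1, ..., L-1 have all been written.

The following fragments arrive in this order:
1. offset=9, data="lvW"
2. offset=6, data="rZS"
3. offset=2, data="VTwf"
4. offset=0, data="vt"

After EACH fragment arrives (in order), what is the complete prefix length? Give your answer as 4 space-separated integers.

Answer: 0 0 0 12

Derivation:
Fragment 1: offset=9 data="lvW" -> buffer=?????????lvW -> prefix_len=0
Fragment 2: offset=6 data="rZS" -> buffer=??????rZSlvW -> prefix_len=0
Fragment 3: offset=2 data="VTwf" -> buffer=??VTwfrZSlvW -> prefix_len=0
Fragment 4: offset=0 data="vt" -> buffer=vtVTwfrZSlvW -> prefix_len=12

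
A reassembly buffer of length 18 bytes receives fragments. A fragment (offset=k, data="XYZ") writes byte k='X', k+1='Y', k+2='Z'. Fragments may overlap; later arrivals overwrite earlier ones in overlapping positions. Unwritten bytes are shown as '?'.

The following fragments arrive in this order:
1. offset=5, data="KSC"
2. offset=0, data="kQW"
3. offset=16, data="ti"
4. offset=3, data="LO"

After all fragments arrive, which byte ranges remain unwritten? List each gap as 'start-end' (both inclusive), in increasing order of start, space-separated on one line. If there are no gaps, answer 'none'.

Answer: 8-15

Derivation:
Fragment 1: offset=5 len=3
Fragment 2: offset=0 len=3
Fragment 3: offset=16 len=2
Fragment 4: offset=3 len=2
Gaps: 8-15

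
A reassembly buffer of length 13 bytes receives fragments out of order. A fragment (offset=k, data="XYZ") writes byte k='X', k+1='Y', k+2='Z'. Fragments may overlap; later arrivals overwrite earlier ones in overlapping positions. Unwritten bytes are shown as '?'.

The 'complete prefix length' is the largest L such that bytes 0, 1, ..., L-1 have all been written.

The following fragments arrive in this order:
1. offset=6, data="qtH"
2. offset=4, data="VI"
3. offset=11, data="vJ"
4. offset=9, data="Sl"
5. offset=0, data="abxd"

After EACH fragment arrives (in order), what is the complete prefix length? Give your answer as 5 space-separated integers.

Answer: 0 0 0 0 13

Derivation:
Fragment 1: offset=6 data="qtH" -> buffer=??????qtH???? -> prefix_len=0
Fragment 2: offset=4 data="VI" -> buffer=????VIqtH???? -> prefix_len=0
Fragment 3: offset=11 data="vJ" -> buffer=????VIqtH??vJ -> prefix_len=0
Fragment 4: offset=9 data="Sl" -> buffer=????VIqtHSlvJ -> prefix_len=0
Fragment 5: offset=0 data="abxd" -> buffer=abxdVIqtHSlvJ -> prefix_len=13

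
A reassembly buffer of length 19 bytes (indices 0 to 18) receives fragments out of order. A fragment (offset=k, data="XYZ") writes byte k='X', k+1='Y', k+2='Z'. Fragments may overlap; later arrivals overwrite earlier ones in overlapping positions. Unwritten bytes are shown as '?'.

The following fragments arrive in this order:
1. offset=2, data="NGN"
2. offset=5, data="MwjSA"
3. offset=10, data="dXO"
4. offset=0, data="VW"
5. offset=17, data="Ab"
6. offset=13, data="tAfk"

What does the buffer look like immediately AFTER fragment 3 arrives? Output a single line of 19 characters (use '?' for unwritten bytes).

Fragment 1: offset=2 data="NGN" -> buffer=??NGN??????????????
Fragment 2: offset=5 data="MwjSA" -> buffer=??NGNMwjSA?????????
Fragment 3: offset=10 data="dXO" -> buffer=??NGNMwjSAdXO??????

Answer: ??NGNMwjSAdXO??????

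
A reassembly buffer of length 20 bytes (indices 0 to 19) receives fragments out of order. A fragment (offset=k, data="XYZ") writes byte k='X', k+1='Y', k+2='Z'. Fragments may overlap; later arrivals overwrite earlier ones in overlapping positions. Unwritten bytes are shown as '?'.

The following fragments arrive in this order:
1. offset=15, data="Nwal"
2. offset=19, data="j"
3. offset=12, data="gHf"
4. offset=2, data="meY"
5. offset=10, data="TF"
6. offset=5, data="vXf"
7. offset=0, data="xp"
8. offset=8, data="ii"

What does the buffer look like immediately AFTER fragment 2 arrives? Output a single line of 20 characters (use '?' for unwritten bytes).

Answer: ???????????????Nwalj

Derivation:
Fragment 1: offset=15 data="Nwal" -> buffer=???????????????Nwal?
Fragment 2: offset=19 data="j" -> buffer=???????????????Nwalj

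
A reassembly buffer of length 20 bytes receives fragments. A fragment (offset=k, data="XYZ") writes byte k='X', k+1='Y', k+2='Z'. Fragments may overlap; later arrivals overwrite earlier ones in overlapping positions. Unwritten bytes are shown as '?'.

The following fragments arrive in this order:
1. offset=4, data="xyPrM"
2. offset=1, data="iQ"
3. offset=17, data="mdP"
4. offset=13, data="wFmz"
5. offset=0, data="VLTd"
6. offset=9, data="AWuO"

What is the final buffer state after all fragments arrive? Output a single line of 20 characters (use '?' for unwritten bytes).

Answer: VLTdxyPrMAWuOwFmzmdP

Derivation:
Fragment 1: offset=4 data="xyPrM" -> buffer=????xyPrM???????????
Fragment 2: offset=1 data="iQ" -> buffer=?iQ?xyPrM???????????
Fragment 3: offset=17 data="mdP" -> buffer=?iQ?xyPrM????????mdP
Fragment 4: offset=13 data="wFmz" -> buffer=?iQ?xyPrM????wFmzmdP
Fragment 5: offset=0 data="VLTd" -> buffer=VLTdxyPrM????wFmzmdP
Fragment 6: offset=9 data="AWuO" -> buffer=VLTdxyPrMAWuOwFmzmdP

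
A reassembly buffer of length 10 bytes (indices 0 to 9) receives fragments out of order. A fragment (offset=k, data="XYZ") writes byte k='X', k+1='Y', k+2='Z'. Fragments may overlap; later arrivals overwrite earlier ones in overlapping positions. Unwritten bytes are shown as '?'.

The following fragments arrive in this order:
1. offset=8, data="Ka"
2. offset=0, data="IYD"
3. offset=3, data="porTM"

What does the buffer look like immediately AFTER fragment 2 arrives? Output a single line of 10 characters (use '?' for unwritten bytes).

Fragment 1: offset=8 data="Ka" -> buffer=????????Ka
Fragment 2: offset=0 data="IYD" -> buffer=IYD?????Ka

Answer: IYD?????Ka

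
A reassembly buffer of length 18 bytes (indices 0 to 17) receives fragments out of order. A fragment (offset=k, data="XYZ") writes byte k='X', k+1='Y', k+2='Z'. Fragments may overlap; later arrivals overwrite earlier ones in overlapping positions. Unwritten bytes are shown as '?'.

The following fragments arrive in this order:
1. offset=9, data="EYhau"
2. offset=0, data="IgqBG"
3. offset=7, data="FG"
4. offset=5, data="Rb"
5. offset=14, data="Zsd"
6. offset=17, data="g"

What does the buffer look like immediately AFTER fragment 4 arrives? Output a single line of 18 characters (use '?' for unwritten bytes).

Fragment 1: offset=9 data="EYhau" -> buffer=?????????EYhau????
Fragment 2: offset=0 data="IgqBG" -> buffer=IgqBG????EYhau????
Fragment 3: offset=7 data="FG" -> buffer=IgqBG??FGEYhau????
Fragment 4: offset=5 data="Rb" -> buffer=IgqBGRbFGEYhau????

Answer: IgqBGRbFGEYhau????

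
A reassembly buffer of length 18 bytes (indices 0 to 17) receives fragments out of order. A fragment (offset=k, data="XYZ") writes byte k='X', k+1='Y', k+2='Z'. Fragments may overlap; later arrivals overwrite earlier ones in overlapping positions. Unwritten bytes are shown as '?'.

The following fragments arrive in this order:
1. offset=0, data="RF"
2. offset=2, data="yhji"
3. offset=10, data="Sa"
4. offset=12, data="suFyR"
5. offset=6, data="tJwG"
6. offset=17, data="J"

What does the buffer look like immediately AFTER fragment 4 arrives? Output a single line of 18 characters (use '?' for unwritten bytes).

Answer: RFyhji????SasuFyR?

Derivation:
Fragment 1: offset=0 data="RF" -> buffer=RF????????????????
Fragment 2: offset=2 data="yhji" -> buffer=RFyhji????????????
Fragment 3: offset=10 data="Sa" -> buffer=RFyhji????Sa??????
Fragment 4: offset=12 data="suFyR" -> buffer=RFyhji????SasuFyR?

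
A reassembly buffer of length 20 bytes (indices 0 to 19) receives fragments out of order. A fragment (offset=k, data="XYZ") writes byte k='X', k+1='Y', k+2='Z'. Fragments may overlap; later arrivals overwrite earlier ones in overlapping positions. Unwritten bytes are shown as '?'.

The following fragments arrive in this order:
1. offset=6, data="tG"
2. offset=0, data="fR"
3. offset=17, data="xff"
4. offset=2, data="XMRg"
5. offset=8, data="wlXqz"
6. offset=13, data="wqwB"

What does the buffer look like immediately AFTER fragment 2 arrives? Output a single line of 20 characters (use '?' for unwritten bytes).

Fragment 1: offset=6 data="tG" -> buffer=??????tG????????????
Fragment 2: offset=0 data="fR" -> buffer=fR????tG????????????

Answer: fR????tG????????????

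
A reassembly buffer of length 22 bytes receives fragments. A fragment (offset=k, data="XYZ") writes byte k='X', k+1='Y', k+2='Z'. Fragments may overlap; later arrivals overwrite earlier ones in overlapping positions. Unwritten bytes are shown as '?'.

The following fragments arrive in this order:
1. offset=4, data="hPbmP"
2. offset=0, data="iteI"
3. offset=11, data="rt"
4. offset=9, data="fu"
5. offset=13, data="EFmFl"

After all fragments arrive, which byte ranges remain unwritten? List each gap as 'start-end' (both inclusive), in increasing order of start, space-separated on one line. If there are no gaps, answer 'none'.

Fragment 1: offset=4 len=5
Fragment 2: offset=0 len=4
Fragment 3: offset=11 len=2
Fragment 4: offset=9 len=2
Fragment 5: offset=13 len=5
Gaps: 18-21

Answer: 18-21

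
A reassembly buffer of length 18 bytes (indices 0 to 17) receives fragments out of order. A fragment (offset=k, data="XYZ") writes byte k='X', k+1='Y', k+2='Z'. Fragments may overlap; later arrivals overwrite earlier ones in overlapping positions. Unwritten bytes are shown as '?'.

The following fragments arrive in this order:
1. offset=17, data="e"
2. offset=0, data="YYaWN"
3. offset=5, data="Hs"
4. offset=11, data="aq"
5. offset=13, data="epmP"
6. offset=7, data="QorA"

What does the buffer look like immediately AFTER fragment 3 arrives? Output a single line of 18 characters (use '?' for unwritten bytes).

Fragment 1: offset=17 data="e" -> buffer=?????????????????e
Fragment 2: offset=0 data="YYaWN" -> buffer=YYaWN????????????e
Fragment 3: offset=5 data="Hs" -> buffer=YYaWNHs??????????e

Answer: YYaWNHs??????????e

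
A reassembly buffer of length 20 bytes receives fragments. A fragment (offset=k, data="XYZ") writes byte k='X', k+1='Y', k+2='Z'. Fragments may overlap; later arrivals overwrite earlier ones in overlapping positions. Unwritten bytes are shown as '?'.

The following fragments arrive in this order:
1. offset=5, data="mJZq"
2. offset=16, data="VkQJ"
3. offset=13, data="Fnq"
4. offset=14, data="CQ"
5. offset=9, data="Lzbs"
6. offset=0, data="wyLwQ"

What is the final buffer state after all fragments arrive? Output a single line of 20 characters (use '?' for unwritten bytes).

Answer: wyLwQmJZqLzbsFCQVkQJ

Derivation:
Fragment 1: offset=5 data="mJZq" -> buffer=?????mJZq???????????
Fragment 2: offset=16 data="VkQJ" -> buffer=?????mJZq???????VkQJ
Fragment 3: offset=13 data="Fnq" -> buffer=?????mJZq????FnqVkQJ
Fragment 4: offset=14 data="CQ" -> buffer=?????mJZq????FCQVkQJ
Fragment 5: offset=9 data="Lzbs" -> buffer=?????mJZqLzbsFCQVkQJ
Fragment 6: offset=0 data="wyLwQ" -> buffer=wyLwQmJZqLzbsFCQVkQJ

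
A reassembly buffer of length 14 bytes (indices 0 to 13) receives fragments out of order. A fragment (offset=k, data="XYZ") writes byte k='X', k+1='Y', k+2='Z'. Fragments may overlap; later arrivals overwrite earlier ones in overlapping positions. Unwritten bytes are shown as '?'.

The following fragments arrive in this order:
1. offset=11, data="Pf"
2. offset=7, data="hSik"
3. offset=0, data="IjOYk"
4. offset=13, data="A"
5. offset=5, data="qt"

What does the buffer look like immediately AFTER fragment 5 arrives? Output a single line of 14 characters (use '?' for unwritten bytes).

Fragment 1: offset=11 data="Pf" -> buffer=???????????Pf?
Fragment 2: offset=7 data="hSik" -> buffer=???????hSikPf?
Fragment 3: offset=0 data="IjOYk" -> buffer=IjOYk??hSikPf?
Fragment 4: offset=13 data="A" -> buffer=IjOYk??hSikPfA
Fragment 5: offset=5 data="qt" -> buffer=IjOYkqthSikPfA

Answer: IjOYkqthSikPfA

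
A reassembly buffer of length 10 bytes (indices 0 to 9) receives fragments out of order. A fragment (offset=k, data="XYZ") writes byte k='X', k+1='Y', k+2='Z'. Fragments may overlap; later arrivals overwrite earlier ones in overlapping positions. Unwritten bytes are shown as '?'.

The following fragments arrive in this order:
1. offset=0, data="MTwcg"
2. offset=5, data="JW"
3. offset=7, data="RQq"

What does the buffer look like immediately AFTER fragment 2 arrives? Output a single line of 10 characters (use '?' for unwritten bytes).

Fragment 1: offset=0 data="MTwcg" -> buffer=MTwcg?????
Fragment 2: offset=5 data="JW" -> buffer=MTwcgJW???

Answer: MTwcgJW???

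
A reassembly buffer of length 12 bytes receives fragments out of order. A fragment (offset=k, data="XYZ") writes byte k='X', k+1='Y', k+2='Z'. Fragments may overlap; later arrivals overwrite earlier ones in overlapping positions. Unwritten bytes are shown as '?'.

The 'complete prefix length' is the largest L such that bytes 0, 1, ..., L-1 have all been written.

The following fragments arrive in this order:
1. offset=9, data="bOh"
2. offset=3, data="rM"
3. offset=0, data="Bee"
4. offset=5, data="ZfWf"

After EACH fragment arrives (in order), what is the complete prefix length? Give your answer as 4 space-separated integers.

Fragment 1: offset=9 data="bOh" -> buffer=?????????bOh -> prefix_len=0
Fragment 2: offset=3 data="rM" -> buffer=???rM????bOh -> prefix_len=0
Fragment 3: offset=0 data="Bee" -> buffer=BeerM????bOh -> prefix_len=5
Fragment 4: offset=5 data="ZfWf" -> buffer=BeerMZfWfbOh -> prefix_len=12

Answer: 0 0 5 12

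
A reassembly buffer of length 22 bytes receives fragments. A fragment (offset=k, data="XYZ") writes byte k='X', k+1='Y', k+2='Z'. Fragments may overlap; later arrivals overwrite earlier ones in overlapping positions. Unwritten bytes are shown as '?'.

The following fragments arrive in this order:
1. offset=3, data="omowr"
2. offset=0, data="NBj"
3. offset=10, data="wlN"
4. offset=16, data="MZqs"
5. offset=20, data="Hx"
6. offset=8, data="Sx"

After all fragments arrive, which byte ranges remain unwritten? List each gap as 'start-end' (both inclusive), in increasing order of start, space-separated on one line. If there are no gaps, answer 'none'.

Answer: 13-15

Derivation:
Fragment 1: offset=3 len=5
Fragment 2: offset=0 len=3
Fragment 3: offset=10 len=3
Fragment 4: offset=16 len=4
Fragment 5: offset=20 len=2
Fragment 6: offset=8 len=2
Gaps: 13-15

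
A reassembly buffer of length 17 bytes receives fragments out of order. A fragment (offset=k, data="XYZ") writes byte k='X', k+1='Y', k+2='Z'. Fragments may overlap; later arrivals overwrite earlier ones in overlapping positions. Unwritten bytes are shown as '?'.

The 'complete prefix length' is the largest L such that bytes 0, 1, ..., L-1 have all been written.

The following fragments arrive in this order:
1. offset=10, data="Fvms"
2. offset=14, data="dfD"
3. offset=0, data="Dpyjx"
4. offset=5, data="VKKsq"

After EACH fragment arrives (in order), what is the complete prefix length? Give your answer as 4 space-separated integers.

Answer: 0 0 5 17

Derivation:
Fragment 1: offset=10 data="Fvms" -> buffer=??????????Fvms??? -> prefix_len=0
Fragment 2: offset=14 data="dfD" -> buffer=??????????FvmsdfD -> prefix_len=0
Fragment 3: offset=0 data="Dpyjx" -> buffer=Dpyjx?????FvmsdfD -> prefix_len=5
Fragment 4: offset=5 data="VKKsq" -> buffer=DpyjxVKKsqFvmsdfD -> prefix_len=17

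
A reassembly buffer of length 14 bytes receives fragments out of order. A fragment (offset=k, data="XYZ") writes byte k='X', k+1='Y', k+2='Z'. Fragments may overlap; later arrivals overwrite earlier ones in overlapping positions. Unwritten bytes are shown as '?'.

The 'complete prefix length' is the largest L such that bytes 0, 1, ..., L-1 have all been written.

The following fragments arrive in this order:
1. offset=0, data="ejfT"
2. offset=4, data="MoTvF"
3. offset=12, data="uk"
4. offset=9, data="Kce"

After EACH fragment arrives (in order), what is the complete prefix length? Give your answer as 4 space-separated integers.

Fragment 1: offset=0 data="ejfT" -> buffer=ejfT?????????? -> prefix_len=4
Fragment 2: offset=4 data="MoTvF" -> buffer=ejfTMoTvF????? -> prefix_len=9
Fragment 3: offset=12 data="uk" -> buffer=ejfTMoTvF???uk -> prefix_len=9
Fragment 4: offset=9 data="Kce" -> buffer=ejfTMoTvFKceuk -> prefix_len=14

Answer: 4 9 9 14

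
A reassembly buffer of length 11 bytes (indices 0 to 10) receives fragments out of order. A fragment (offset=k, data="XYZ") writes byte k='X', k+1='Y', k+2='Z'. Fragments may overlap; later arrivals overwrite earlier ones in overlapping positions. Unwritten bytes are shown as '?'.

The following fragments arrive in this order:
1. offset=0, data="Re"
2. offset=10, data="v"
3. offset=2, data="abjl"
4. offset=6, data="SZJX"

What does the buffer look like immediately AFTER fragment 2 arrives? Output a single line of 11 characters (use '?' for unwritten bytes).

Fragment 1: offset=0 data="Re" -> buffer=Re?????????
Fragment 2: offset=10 data="v" -> buffer=Re????????v

Answer: Re????????v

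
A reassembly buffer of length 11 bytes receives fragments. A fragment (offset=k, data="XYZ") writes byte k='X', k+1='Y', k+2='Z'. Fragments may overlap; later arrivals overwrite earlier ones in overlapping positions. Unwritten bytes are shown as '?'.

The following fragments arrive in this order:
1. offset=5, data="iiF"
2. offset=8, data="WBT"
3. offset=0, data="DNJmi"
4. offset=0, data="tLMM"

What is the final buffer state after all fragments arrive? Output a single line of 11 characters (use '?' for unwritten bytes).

Fragment 1: offset=5 data="iiF" -> buffer=?????iiF???
Fragment 2: offset=8 data="WBT" -> buffer=?????iiFWBT
Fragment 3: offset=0 data="DNJmi" -> buffer=DNJmiiiFWBT
Fragment 4: offset=0 data="tLMM" -> buffer=tLMMiiiFWBT

Answer: tLMMiiiFWBT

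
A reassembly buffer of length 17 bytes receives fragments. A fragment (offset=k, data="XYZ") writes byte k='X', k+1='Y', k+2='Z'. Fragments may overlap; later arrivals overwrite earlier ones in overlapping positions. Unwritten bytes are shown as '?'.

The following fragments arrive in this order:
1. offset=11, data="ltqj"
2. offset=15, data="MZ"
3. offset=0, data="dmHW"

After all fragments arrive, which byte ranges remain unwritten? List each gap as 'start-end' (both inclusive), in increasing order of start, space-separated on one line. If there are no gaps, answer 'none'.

Answer: 4-10

Derivation:
Fragment 1: offset=11 len=4
Fragment 2: offset=15 len=2
Fragment 3: offset=0 len=4
Gaps: 4-10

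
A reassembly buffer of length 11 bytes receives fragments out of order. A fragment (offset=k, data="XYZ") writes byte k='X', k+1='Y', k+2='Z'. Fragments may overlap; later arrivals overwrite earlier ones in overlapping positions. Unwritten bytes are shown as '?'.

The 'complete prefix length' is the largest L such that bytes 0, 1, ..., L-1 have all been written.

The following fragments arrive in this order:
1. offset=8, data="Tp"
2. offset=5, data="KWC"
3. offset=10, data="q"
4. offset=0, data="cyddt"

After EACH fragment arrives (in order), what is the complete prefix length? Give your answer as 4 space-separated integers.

Fragment 1: offset=8 data="Tp" -> buffer=????????Tp? -> prefix_len=0
Fragment 2: offset=5 data="KWC" -> buffer=?????KWCTp? -> prefix_len=0
Fragment 3: offset=10 data="q" -> buffer=?????KWCTpq -> prefix_len=0
Fragment 4: offset=0 data="cyddt" -> buffer=cyddtKWCTpq -> prefix_len=11

Answer: 0 0 0 11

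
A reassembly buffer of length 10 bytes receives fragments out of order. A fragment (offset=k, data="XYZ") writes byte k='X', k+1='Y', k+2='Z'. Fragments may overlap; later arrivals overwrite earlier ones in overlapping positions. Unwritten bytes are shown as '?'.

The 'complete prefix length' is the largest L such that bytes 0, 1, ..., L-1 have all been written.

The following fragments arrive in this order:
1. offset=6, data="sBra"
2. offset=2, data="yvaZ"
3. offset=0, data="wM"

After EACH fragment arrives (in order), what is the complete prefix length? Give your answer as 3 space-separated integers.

Answer: 0 0 10

Derivation:
Fragment 1: offset=6 data="sBra" -> buffer=??????sBra -> prefix_len=0
Fragment 2: offset=2 data="yvaZ" -> buffer=??yvaZsBra -> prefix_len=0
Fragment 3: offset=0 data="wM" -> buffer=wMyvaZsBra -> prefix_len=10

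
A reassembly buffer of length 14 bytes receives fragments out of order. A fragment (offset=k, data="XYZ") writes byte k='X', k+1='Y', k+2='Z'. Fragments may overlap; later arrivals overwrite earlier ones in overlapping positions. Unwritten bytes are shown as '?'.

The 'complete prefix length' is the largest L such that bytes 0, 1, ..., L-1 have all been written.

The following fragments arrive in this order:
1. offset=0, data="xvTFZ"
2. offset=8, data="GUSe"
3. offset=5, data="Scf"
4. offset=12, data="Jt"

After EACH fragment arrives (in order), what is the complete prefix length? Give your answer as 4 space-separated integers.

Answer: 5 5 12 14

Derivation:
Fragment 1: offset=0 data="xvTFZ" -> buffer=xvTFZ????????? -> prefix_len=5
Fragment 2: offset=8 data="GUSe" -> buffer=xvTFZ???GUSe?? -> prefix_len=5
Fragment 3: offset=5 data="Scf" -> buffer=xvTFZScfGUSe?? -> prefix_len=12
Fragment 4: offset=12 data="Jt" -> buffer=xvTFZScfGUSeJt -> prefix_len=14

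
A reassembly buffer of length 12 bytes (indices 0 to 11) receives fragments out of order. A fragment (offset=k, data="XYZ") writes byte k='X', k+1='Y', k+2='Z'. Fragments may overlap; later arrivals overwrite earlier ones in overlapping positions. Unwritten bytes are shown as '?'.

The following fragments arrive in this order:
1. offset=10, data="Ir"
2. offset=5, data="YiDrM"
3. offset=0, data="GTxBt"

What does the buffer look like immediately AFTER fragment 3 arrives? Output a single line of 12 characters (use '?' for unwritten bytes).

Fragment 1: offset=10 data="Ir" -> buffer=??????????Ir
Fragment 2: offset=5 data="YiDrM" -> buffer=?????YiDrMIr
Fragment 3: offset=0 data="GTxBt" -> buffer=GTxBtYiDrMIr

Answer: GTxBtYiDrMIr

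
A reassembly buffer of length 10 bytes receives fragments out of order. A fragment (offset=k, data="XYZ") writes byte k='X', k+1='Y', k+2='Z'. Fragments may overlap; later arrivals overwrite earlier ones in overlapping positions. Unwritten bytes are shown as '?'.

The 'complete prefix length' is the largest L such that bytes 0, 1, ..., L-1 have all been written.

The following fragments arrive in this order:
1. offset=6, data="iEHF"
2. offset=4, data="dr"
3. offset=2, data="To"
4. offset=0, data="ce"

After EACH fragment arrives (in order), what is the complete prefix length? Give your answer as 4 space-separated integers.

Fragment 1: offset=6 data="iEHF" -> buffer=??????iEHF -> prefix_len=0
Fragment 2: offset=4 data="dr" -> buffer=????driEHF -> prefix_len=0
Fragment 3: offset=2 data="To" -> buffer=??TodriEHF -> prefix_len=0
Fragment 4: offset=0 data="ce" -> buffer=ceTodriEHF -> prefix_len=10

Answer: 0 0 0 10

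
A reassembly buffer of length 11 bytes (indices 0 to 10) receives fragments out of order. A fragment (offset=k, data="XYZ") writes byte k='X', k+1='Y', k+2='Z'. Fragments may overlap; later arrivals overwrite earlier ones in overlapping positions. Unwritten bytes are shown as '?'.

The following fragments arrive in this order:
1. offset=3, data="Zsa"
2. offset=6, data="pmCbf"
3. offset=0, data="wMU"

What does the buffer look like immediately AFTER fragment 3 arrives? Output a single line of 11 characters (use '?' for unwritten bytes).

Answer: wMUZsapmCbf

Derivation:
Fragment 1: offset=3 data="Zsa" -> buffer=???Zsa?????
Fragment 2: offset=6 data="pmCbf" -> buffer=???ZsapmCbf
Fragment 3: offset=0 data="wMU" -> buffer=wMUZsapmCbf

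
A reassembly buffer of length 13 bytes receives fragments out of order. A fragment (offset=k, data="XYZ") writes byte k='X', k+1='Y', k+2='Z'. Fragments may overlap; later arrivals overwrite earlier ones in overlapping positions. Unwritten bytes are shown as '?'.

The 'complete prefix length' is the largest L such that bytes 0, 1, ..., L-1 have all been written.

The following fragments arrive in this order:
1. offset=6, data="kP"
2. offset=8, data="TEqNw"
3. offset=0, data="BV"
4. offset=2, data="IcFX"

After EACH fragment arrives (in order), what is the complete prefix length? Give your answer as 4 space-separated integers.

Fragment 1: offset=6 data="kP" -> buffer=??????kP????? -> prefix_len=0
Fragment 2: offset=8 data="TEqNw" -> buffer=??????kPTEqNw -> prefix_len=0
Fragment 3: offset=0 data="BV" -> buffer=BV????kPTEqNw -> prefix_len=2
Fragment 4: offset=2 data="IcFX" -> buffer=BVIcFXkPTEqNw -> prefix_len=13

Answer: 0 0 2 13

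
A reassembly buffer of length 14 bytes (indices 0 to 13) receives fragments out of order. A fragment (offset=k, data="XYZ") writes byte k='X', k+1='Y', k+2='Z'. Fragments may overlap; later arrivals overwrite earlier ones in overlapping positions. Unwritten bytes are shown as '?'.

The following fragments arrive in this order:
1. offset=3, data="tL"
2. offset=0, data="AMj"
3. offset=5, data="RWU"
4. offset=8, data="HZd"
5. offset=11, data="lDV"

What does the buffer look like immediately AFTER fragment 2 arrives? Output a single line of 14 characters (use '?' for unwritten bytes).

Fragment 1: offset=3 data="tL" -> buffer=???tL?????????
Fragment 2: offset=0 data="AMj" -> buffer=AMjtL?????????

Answer: AMjtL?????????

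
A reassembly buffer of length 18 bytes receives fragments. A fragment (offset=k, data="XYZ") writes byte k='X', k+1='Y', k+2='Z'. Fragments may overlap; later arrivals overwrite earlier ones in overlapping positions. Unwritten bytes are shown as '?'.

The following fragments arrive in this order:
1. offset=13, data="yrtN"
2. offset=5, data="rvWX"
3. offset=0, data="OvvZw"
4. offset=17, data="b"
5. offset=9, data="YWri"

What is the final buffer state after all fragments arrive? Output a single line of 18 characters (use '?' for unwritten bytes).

Answer: OvvZwrvWXYWriyrtNb

Derivation:
Fragment 1: offset=13 data="yrtN" -> buffer=?????????????yrtN?
Fragment 2: offset=5 data="rvWX" -> buffer=?????rvWX????yrtN?
Fragment 3: offset=0 data="OvvZw" -> buffer=OvvZwrvWX????yrtN?
Fragment 4: offset=17 data="b" -> buffer=OvvZwrvWX????yrtNb
Fragment 5: offset=9 data="YWri" -> buffer=OvvZwrvWXYWriyrtNb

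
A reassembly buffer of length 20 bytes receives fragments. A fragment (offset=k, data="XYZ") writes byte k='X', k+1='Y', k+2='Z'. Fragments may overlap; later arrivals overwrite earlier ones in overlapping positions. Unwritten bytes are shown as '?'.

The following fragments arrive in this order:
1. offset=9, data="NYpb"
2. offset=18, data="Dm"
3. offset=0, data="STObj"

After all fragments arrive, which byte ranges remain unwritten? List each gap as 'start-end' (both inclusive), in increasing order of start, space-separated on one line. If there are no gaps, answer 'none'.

Answer: 5-8 13-17

Derivation:
Fragment 1: offset=9 len=4
Fragment 2: offset=18 len=2
Fragment 3: offset=0 len=5
Gaps: 5-8 13-17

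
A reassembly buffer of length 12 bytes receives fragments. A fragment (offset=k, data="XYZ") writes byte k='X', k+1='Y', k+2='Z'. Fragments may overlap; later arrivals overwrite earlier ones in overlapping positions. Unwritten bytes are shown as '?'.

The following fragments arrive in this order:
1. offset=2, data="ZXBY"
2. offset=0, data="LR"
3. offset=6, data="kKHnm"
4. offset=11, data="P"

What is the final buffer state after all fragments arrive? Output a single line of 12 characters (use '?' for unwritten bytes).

Answer: LRZXBYkKHnmP

Derivation:
Fragment 1: offset=2 data="ZXBY" -> buffer=??ZXBY??????
Fragment 2: offset=0 data="LR" -> buffer=LRZXBY??????
Fragment 3: offset=6 data="kKHnm" -> buffer=LRZXBYkKHnm?
Fragment 4: offset=11 data="P" -> buffer=LRZXBYkKHnmP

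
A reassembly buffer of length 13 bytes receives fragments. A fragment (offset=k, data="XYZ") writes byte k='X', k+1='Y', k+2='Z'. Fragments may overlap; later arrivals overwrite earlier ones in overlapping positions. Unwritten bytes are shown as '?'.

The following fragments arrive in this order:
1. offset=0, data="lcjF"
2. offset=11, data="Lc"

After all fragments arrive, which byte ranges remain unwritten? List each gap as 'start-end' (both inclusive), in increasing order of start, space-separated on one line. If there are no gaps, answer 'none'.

Answer: 4-10

Derivation:
Fragment 1: offset=0 len=4
Fragment 2: offset=11 len=2
Gaps: 4-10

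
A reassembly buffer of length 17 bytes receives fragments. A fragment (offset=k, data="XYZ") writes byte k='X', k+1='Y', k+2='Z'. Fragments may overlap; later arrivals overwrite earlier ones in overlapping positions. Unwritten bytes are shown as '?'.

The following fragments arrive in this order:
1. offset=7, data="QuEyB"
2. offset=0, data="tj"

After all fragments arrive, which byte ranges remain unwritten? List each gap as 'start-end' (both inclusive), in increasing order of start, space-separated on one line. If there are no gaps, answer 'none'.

Fragment 1: offset=7 len=5
Fragment 2: offset=0 len=2
Gaps: 2-6 12-16

Answer: 2-6 12-16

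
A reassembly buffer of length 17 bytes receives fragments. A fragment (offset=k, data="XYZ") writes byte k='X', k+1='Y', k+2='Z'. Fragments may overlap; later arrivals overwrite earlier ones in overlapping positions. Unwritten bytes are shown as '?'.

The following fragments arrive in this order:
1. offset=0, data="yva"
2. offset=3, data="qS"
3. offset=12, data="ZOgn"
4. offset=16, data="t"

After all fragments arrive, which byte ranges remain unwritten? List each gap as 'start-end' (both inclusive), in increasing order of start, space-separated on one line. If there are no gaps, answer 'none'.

Fragment 1: offset=0 len=3
Fragment 2: offset=3 len=2
Fragment 3: offset=12 len=4
Fragment 4: offset=16 len=1
Gaps: 5-11

Answer: 5-11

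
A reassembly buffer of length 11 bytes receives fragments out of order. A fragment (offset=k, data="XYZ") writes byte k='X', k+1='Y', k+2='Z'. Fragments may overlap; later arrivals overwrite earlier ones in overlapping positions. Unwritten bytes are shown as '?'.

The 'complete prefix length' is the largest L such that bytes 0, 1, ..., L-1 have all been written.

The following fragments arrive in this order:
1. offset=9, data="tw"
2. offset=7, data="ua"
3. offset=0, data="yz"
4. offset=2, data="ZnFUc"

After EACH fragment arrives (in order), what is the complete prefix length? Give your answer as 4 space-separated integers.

Answer: 0 0 2 11

Derivation:
Fragment 1: offset=9 data="tw" -> buffer=?????????tw -> prefix_len=0
Fragment 2: offset=7 data="ua" -> buffer=???????uatw -> prefix_len=0
Fragment 3: offset=0 data="yz" -> buffer=yz?????uatw -> prefix_len=2
Fragment 4: offset=2 data="ZnFUc" -> buffer=yzZnFUcuatw -> prefix_len=11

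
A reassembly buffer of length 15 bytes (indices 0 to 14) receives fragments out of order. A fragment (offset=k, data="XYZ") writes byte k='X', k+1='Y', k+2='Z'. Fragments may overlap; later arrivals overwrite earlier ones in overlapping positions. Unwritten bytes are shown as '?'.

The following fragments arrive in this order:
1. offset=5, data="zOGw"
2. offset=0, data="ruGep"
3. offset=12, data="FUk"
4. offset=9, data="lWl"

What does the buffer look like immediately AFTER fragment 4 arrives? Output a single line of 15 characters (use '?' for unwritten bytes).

Fragment 1: offset=5 data="zOGw" -> buffer=?????zOGw??????
Fragment 2: offset=0 data="ruGep" -> buffer=ruGepzOGw??????
Fragment 3: offset=12 data="FUk" -> buffer=ruGepzOGw???FUk
Fragment 4: offset=9 data="lWl" -> buffer=ruGepzOGwlWlFUk

Answer: ruGepzOGwlWlFUk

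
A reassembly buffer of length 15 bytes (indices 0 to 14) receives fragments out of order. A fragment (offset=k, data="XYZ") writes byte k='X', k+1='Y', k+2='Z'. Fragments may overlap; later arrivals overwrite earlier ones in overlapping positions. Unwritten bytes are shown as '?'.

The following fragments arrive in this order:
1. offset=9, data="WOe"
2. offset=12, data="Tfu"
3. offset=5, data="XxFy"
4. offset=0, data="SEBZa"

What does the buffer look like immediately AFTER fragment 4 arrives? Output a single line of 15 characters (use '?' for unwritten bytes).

Fragment 1: offset=9 data="WOe" -> buffer=?????????WOe???
Fragment 2: offset=12 data="Tfu" -> buffer=?????????WOeTfu
Fragment 3: offset=5 data="XxFy" -> buffer=?????XxFyWOeTfu
Fragment 4: offset=0 data="SEBZa" -> buffer=SEBZaXxFyWOeTfu

Answer: SEBZaXxFyWOeTfu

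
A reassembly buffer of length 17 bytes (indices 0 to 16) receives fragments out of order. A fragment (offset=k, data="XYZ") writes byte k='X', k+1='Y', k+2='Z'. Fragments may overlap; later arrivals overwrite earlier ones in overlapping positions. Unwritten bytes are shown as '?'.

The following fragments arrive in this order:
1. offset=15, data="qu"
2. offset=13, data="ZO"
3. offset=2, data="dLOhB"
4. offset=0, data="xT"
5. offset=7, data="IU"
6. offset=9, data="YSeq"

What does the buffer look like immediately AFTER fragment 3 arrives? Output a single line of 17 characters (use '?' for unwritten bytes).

Fragment 1: offset=15 data="qu" -> buffer=???????????????qu
Fragment 2: offset=13 data="ZO" -> buffer=?????????????ZOqu
Fragment 3: offset=2 data="dLOhB" -> buffer=??dLOhB??????ZOqu

Answer: ??dLOhB??????ZOqu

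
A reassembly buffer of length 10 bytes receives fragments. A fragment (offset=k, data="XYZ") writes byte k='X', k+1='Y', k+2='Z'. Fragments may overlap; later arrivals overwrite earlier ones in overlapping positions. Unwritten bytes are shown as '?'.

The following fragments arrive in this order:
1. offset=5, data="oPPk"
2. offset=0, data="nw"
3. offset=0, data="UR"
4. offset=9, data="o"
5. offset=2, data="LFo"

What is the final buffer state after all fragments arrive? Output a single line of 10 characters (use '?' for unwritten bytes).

Answer: URLFooPPko

Derivation:
Fragment 1: offset=5 data="oPPk" -> buffer=?????oPPk?
Fragment 2: offset=0 data="nw" -> buffer=nw???oPPk?
Fragment 3: offset=0 data="UR" -> buffer=UR???oPPk?
Fragment 4: offset=9 data="o" -> buffer=UR???oPPko
Fragment 5: offset=2 data="LFo" -> buffer=URLFooPPko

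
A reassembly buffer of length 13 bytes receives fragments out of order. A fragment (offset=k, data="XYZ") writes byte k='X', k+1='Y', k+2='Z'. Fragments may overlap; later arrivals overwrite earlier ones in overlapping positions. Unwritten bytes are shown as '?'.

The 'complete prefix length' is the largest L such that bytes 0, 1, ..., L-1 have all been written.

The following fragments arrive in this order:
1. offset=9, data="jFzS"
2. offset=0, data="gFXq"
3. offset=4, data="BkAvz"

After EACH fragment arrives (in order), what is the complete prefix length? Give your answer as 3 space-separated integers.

Fragment 1: offset=9 data="jFzS" -> buffer=?????????jFzS -> prefix_len=0
Fragment 2: offset=0 data="gFXq" -> buffer=gFXq?????jFzS -> prefix_len=4
Fragment 3: offset=4 data="BkAvz" -> buffer=gFXqBkAvzjFzS -> prefix_len=13

Answer: 0 4 13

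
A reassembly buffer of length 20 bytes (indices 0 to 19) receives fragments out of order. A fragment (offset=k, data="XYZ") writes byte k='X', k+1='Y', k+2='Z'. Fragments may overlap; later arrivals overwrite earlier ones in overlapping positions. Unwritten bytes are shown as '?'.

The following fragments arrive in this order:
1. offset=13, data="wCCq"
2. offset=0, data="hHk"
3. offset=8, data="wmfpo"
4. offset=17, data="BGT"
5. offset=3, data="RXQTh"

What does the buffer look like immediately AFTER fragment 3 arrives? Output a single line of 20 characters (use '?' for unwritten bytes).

Fragment 1: offset=13 data="wCCq" -> buffer=?????????????wCCq???
Fragment 2: offset=0 data="hHk" -> buffer=hHk??????????wCCq???
Fragment 3: offset=8 data="wmfpo" -> buffer=hHk?????wmfpowCCq???

Answer: hHk?????wmfpowCCq???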